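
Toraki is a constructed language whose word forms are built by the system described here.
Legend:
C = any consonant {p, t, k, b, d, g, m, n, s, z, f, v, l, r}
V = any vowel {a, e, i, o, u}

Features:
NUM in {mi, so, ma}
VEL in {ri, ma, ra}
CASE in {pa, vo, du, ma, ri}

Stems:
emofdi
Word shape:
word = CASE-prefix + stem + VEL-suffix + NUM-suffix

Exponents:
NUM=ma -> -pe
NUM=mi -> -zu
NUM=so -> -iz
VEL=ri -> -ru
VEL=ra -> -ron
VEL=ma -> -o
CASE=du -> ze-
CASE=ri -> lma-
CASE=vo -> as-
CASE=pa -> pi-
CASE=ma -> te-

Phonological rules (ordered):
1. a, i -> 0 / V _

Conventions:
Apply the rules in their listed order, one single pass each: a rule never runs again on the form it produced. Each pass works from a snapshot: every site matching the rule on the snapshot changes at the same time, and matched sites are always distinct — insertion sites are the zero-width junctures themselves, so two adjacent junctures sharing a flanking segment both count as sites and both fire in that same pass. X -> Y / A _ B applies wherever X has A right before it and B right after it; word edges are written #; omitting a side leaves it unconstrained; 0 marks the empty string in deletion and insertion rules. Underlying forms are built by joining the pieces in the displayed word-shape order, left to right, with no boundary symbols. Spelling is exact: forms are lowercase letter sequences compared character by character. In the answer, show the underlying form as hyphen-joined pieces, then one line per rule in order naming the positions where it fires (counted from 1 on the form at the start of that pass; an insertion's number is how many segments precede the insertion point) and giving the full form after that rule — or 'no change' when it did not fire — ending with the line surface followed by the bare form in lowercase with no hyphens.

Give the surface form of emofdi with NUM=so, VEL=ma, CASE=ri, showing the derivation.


underlying: lma-emofdi-o-iz
1. a, i -> 0 / V _: fires at position(s) 11: lmaemofdioz
surface: lmaemofdioz


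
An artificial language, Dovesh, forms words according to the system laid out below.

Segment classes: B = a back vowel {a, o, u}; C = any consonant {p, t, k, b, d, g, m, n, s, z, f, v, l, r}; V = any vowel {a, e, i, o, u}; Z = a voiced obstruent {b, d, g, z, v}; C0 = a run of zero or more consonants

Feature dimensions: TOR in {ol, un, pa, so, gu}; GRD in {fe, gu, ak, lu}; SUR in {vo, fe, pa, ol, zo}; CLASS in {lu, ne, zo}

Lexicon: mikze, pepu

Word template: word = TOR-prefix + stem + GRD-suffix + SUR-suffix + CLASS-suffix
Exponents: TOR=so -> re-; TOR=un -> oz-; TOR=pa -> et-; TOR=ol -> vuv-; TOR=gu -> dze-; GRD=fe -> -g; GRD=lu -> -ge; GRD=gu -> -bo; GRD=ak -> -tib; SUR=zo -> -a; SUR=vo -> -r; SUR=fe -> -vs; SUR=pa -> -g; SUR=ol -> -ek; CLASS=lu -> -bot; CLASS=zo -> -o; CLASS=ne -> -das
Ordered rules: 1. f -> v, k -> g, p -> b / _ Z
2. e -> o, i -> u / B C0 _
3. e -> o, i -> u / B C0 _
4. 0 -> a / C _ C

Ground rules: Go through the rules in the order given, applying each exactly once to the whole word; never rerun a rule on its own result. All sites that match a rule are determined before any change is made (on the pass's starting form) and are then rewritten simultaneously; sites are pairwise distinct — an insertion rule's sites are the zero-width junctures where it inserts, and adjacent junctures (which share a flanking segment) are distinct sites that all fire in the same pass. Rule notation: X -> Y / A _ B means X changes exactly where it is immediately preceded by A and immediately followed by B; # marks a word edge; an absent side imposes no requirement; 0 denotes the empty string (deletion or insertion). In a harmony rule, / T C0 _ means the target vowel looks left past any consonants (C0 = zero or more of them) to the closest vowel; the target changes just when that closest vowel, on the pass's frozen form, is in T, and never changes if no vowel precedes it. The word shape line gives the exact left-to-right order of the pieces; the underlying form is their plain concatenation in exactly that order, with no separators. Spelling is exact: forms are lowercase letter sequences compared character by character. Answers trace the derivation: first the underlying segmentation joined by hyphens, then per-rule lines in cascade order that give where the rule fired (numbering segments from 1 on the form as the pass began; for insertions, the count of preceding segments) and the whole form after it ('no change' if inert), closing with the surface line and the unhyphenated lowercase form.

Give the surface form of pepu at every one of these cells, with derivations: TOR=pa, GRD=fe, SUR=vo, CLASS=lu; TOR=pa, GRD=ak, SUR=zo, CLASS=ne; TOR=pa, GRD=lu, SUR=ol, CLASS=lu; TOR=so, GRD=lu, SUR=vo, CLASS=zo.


cell TOR=pa, GRD=fe, SUR=vo, CLASS=lu:
underlying: et-pepu-g-r-bot
1. f -> v, k -> g, p -> b / _ Z: no change
2. e -> o, i -> u / B C0 _: no change
3. e -> o, i -> u / B C0 _: no change
4. 0 -> a / C _ C: inserts after position(s) 2, 7, 8: etapepugarabot
surface: etapepugarabot

cell TOR=pa, GRD=ak, SUR=zo, CLASS=ne:
underlying: et-pepu-tib-a-das
1. f -> v, k -> g, p -> b / _ Z: no change
2. e -> o, i -> u / B C0 _: fires at position(s) 8: etpeputubadas
3. e -> o, i -> u / B C0 _: no change
4. 0 -> a / C _ C: inserts after position(s) 2: etapeputubadas
surface: etapeputubadas

cell TOR=pa, GRD=lu, SUR=ol, CLASS=lu:
underlying: et-pepu-ge-ek-bot
1. f -> v, k -> g, p -> b / _ Z: fires at position(s) 10: etpepugeegbot
2. e -> o, i -> u / B C0 _: fires at position(s) 8: etpepugoegbot
3. e -> o, i -> u / B C0 _: fires at position(s) 9: etpepugoogbot
4. 0 -> a / C _ C: inserts after position(s) 2, 10: etapepugoogabot
surface: etapepugoogabot

cell TOR=so, GRD=lu, SUR=vo, CLASS=zo:
underlying: re-pepu-ge-r-o
1. f -> v, k -> g, p -> b / _ Z: no change
2. e -> o, i -> u / B C0 _: fires at position(s) 8: repepugoro
3. e -> o, i -> u / B C0 _: no change
4. 0 -> a / C _ C: no change
surface: repepugoro


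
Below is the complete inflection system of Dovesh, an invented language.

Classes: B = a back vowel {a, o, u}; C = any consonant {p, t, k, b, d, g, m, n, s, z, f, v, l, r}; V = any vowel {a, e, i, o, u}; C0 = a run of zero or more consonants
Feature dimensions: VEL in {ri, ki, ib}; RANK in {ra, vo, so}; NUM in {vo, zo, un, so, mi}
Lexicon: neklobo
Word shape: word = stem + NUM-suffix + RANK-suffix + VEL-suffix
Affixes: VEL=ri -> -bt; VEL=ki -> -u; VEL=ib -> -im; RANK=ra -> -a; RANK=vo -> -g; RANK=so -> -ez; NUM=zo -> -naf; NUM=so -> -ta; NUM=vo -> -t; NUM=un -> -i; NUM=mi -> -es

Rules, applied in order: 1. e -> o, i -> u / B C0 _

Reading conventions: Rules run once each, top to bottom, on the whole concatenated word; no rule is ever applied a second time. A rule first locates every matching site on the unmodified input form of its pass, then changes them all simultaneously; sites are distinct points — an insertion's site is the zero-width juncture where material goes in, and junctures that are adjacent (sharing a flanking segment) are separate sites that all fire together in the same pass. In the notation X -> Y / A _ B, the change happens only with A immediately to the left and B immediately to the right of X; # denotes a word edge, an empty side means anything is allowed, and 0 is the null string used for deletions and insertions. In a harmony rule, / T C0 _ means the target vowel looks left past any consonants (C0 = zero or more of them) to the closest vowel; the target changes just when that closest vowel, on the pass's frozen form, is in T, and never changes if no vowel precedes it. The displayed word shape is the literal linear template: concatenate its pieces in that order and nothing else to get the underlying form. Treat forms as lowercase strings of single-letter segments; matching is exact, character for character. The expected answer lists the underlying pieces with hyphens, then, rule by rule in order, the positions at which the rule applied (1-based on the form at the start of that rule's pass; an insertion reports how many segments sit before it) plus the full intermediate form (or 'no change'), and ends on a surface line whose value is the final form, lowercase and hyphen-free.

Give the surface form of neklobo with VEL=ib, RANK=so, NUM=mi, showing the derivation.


underlying: neklobo-es-ez-im
1. e -> o, i -> u / B C0 _: fires at position(s) 8: nekloboosezim
surface: nekloboosezim


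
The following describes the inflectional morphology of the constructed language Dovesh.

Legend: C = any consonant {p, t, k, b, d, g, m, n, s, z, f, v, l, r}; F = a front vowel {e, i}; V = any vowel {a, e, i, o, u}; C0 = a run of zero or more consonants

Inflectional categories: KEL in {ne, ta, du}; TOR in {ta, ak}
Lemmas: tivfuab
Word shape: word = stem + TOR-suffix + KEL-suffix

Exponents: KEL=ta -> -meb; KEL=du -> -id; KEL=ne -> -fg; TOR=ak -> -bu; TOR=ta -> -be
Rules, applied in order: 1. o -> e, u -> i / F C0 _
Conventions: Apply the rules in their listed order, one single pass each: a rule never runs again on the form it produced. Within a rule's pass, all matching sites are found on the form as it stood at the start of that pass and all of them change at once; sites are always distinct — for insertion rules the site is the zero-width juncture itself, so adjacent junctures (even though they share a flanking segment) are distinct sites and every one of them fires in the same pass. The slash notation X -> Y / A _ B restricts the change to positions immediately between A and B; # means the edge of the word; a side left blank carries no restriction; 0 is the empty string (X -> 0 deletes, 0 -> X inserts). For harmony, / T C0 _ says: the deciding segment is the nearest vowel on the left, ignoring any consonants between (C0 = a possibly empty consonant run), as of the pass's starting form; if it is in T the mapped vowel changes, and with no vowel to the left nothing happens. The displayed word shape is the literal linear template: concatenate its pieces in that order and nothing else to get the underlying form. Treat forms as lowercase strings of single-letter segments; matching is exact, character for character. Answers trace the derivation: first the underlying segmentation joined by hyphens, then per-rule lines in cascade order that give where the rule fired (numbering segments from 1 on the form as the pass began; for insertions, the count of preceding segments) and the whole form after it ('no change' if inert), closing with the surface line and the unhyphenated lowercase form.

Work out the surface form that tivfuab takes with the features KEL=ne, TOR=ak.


underlying: tivfuab-bu-fg
1. o -> e, u -> i / F C0 _: fires at position(s) 5: tivfiabbufg
surface: tivfiabbufg


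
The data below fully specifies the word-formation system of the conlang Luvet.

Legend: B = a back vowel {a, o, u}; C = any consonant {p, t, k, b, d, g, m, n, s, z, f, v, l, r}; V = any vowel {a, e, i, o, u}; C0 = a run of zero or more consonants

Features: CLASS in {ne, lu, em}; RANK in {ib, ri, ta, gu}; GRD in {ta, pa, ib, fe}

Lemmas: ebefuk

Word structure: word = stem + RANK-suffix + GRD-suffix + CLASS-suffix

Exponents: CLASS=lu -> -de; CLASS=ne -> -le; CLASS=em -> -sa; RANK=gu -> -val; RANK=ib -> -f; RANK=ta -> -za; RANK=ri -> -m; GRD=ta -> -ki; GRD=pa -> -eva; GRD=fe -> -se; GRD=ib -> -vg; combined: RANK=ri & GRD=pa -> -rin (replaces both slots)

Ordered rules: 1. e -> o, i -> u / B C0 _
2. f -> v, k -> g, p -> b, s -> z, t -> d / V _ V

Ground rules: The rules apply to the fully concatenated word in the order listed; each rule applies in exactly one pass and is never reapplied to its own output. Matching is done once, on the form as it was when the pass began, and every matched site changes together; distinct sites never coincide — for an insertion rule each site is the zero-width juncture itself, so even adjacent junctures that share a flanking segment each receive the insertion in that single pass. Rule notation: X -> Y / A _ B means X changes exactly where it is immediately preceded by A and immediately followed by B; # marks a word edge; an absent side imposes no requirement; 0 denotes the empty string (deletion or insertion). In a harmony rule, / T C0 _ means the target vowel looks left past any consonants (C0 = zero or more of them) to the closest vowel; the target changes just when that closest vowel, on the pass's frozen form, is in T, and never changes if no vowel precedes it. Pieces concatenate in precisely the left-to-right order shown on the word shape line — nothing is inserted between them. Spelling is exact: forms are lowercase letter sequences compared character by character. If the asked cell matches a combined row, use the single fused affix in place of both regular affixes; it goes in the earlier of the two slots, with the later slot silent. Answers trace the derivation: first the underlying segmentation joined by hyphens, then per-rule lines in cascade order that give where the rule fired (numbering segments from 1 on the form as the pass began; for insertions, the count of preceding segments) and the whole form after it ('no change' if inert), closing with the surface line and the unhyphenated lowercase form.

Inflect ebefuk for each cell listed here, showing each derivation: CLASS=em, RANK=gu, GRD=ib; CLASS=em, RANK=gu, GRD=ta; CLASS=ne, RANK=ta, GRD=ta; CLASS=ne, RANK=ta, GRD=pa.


cell CLASS=em, RANK=gu, GRD=ib:
underlying: ebefuk-val-vg-sa
1. e -> o, i -> u / B C0 _: no change
2. f -> v, k -> g, p -> b, s -> z, t -> d / V _ V: fires at position(s) 4: ebevukvalvgsa
surface: ebevukvalvgsa

cell CLASS=em, RANK=gu, GRD=ta:
underlying: ebefuk-val-ki-sa
1. e -> o, i -> u / B C0 _: fires at position(s) 11: ebefukvalkusa
2. f -> v, k -> g, p -> b, s -> z, t -> d / V _ V: fires at position(s) 4, 12: ebevukvalkuza
surface: ebevukvalkuza

cell CLASS=ne, RANK=ta, GRD=ta:
underlying: ebefuk-za-ki-le
1. e -> o, i -> u / B C0 _: fires at position(s) 10: ebefukzakule
2. f -> v, k -> g, p -> b, s -> z, t -> d / V _ V: fires at position(s) 4, 9: ebevukzagule
surface: ebevukzagule

cell CLASS=ne, RANK=ta, GRD=pa:
underlying: ebefuk-za-eva-le
1. e -> o, i -> u / B C0 _: fires at position(s) 9, 13: ebefukzaovalo
2. f -> v, k -> g, p -> b, s -> z, t -> d / V _ V: fires at position(s) 4: ebevukzaovalo
surface: ebevukzaovalo


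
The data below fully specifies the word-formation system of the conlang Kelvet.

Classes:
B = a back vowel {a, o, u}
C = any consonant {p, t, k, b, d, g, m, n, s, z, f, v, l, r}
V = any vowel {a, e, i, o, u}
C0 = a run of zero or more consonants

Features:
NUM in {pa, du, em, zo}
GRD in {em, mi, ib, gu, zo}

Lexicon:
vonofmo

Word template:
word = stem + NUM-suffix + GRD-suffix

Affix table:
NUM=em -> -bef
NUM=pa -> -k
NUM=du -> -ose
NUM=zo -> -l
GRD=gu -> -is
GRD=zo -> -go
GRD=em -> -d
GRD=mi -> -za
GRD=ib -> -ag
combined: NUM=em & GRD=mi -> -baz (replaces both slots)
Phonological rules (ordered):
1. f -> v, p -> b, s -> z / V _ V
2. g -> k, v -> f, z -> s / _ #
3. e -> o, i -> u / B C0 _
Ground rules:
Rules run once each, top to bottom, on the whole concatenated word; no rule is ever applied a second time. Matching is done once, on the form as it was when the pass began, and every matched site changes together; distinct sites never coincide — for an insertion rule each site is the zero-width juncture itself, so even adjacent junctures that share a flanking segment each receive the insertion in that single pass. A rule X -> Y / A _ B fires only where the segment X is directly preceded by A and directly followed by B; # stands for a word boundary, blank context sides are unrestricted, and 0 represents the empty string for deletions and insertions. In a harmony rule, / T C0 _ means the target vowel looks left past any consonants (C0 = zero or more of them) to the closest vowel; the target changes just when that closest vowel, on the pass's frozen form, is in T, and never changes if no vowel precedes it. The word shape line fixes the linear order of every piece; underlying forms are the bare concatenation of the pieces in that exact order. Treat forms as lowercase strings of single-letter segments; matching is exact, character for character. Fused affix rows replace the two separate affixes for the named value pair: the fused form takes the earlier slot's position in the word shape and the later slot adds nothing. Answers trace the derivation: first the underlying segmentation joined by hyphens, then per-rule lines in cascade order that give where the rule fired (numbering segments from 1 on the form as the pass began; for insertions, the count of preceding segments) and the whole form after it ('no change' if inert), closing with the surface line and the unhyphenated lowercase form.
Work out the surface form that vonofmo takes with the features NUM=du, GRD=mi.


underlying: vonofmo-ose-za
1. f -> v, p -> b, s -> z / V _ V: fires at position(s) 9: vonofmoozeza
2. g -> k, v -> f, z -> s / _ #: no change
3. e -> o, i -> u / B C0 _: fires at position(s) 10: vonofmoozoza
surface: vonofmoozoza


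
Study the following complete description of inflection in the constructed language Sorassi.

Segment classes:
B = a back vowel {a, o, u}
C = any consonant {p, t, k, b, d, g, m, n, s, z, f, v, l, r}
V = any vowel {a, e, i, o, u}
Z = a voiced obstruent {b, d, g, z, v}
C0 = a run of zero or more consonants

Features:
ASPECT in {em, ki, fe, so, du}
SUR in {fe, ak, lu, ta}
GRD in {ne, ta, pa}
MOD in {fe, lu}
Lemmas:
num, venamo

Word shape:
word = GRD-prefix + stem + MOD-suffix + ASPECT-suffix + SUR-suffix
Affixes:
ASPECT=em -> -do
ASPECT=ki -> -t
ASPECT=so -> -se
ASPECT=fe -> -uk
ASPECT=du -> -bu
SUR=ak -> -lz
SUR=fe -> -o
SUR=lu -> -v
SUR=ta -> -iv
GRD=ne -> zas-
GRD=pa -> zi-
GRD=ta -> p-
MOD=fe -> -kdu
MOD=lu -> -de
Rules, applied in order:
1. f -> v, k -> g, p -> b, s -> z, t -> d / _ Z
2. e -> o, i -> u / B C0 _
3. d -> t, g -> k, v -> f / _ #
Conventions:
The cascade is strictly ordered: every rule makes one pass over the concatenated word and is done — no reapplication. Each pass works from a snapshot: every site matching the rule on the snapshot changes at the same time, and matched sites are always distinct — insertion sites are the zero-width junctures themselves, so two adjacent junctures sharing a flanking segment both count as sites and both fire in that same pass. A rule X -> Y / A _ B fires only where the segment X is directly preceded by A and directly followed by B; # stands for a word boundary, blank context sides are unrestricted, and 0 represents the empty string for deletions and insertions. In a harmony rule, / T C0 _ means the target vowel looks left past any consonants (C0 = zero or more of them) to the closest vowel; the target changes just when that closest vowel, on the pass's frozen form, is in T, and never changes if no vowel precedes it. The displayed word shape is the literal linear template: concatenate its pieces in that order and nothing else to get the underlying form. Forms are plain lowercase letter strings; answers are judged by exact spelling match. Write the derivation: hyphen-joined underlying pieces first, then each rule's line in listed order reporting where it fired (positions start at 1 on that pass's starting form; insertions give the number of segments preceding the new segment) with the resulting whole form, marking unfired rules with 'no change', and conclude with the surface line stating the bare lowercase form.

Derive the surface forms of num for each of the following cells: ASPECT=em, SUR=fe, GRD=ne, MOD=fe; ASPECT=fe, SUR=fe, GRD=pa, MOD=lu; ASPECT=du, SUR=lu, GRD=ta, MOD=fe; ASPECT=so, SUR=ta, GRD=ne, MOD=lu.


cell ASPECT=em, SUR=fe, GRD=ne, MOD=fe:
underlying: zas-num-kdu-do-o
1. f -> v, k -> g, p -> b, s -> z, t -> d / _ Z: fires at position(s) 7: zasnumgdudoo
2. e -> o, i -> u / B C0 _: no change
3. d -> t, g -> k, v -> f / _ #: no change
surface: zasnumgdudoo

cell ASPECT=fe, SUR=fe, GRD=pa, MOD=lu:
underlying: zi-num-de-uk-o
1. f -> v, k -> g, p -> b, s -> z, t -> d / _ Z: no change
2. e -> o, i -> u / B C0 _: fires at position(s) 7: zinumdouko
3. d -> t, g -> k, v -> f / _ #: no change
surface: zinumdouko

cell ASPECT=du, SUR=lu, GRD=ta, MOD=fe:
underlying: p-num-kdu-bu-v
1. f -> v, k -> g, p -> b, s -> z, t -> d / _ Z: fires at position(s) 5: pnumgdubuv
2. e -> o, i -> u / B C0 _: no change
3. d -> t, g -> k, v -> f / _ #: fires at position(s) 10: pnumgdubuf
surface: pnumgdubuf

cell ASPECT=so, SUR=ta, GRD=ne, MOD=lu:
underlying: zas-num-de-se-iv
1. f -> v, k -> g, p -> b, s -> z, t -> d / _ Z: no change
2. e -> o, i -> u / B C0 _: fires at position(s) 8: zasnumdoseiv
3. d -> t, g -> k, v -> f / _ #: fires at position(s) 12: zasnumdoseif
surface: zasnumdoseif


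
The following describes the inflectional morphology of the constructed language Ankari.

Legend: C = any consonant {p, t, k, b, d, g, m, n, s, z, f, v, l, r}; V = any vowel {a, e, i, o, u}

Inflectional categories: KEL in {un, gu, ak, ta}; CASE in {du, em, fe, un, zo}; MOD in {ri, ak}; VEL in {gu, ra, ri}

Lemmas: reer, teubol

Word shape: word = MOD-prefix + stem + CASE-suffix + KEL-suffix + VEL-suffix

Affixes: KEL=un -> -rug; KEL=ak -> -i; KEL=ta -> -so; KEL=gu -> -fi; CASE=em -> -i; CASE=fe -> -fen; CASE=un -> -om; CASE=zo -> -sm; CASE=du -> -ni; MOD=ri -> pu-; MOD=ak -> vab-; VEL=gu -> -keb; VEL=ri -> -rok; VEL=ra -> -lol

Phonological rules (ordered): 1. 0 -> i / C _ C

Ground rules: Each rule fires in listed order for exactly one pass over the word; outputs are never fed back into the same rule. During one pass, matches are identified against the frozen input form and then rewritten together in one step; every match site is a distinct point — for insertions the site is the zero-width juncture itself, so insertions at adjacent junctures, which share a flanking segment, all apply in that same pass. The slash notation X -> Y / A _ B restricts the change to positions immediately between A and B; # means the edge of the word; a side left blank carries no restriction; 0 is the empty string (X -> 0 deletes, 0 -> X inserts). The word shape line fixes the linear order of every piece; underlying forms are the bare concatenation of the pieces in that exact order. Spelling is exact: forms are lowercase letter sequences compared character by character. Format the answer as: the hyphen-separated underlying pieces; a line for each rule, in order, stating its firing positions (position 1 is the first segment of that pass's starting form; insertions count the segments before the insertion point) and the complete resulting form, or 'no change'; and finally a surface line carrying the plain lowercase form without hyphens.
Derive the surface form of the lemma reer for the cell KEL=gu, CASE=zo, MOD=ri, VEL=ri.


underlying: pu-reer-sm-fi-rok
1. 0 -> i / C _ C: inserts after position(s) 6, 7, 8: pureerisimifirok
surface: pureerisimifirok


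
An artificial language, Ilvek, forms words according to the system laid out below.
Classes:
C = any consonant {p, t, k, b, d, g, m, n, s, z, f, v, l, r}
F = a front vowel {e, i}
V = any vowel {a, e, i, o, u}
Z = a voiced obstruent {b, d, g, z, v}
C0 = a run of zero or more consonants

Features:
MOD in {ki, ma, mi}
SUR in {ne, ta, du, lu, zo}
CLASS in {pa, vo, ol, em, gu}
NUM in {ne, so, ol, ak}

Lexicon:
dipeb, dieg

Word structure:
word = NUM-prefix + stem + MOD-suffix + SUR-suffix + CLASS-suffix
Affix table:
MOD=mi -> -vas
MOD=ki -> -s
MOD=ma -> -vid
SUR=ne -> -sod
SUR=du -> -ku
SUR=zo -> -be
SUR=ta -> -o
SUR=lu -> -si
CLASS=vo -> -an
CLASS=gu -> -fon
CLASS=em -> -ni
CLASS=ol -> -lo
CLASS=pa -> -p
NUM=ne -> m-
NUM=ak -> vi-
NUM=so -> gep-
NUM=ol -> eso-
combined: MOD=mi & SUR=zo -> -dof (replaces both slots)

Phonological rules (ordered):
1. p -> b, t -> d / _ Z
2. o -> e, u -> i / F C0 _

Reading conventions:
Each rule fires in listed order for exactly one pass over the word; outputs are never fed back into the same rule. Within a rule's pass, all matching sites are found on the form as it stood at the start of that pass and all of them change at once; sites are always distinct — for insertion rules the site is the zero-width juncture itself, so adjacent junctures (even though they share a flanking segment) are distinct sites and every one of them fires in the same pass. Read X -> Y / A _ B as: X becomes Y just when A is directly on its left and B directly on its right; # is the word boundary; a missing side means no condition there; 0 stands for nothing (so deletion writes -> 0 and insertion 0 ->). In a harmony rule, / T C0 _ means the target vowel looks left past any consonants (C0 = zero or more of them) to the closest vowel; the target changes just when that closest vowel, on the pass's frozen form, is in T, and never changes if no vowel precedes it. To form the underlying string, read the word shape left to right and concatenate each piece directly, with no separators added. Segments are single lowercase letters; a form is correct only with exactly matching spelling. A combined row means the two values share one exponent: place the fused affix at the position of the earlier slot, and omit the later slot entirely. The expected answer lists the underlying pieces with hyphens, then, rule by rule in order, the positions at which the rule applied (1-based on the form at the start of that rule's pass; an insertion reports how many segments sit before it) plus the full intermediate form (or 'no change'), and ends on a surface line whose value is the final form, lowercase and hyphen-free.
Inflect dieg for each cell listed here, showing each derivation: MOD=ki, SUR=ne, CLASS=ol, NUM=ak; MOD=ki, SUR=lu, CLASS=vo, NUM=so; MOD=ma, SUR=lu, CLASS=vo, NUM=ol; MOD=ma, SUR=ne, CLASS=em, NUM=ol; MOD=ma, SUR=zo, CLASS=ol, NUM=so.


cell MOD=ki, SUR=ne, CLASS=ol, NUM=ak:
underlying: vi-dieg-s-sod-lo
1. p -> b, t -> d / _ Z: no change
2. o -> e, u -> i / F C0 _: fires at position(s) 9: vidiegssedlo
surface: vidiegssedlo

cell MOD=ki, SUR=lu, CLASS=vo, NUM=so:
underlying: gep-dieg-s-si-an
1. p -> b, t -> d / _ Z: fires at position(s) 3: gebdiegssian
2. o -> e, u -> i / F C0 _: no change
surface: gebdiegssian

cell MOD=ma, SUR=lu, CLASS=vo, NUM=ol:
underlying: eso-dieg-vid-si-an
1. p -> b, t -> d / _ Z: no change
2. o -> e, u -> i / F C0 _: fires at position(s) 3: esediegvidsian
surface: esediegvidsian

cell MOD=ma, SUR=ne, CLASS=em, NUM=ol:
underlying: eso-dieg-vid-sod-ni
1. p -> b, t -> d / _ Z: no change
2. o -> e, u -> i / F C0 _: fires at position(s) 3, 12: esediegvidsedni
surface: esediegvidsedni

cell MOD=ma, SUR=zo, CLASS=ol, NUM=so:
underlying: gep-dieg-vid-be-lo
1. p -> b, t -> d / _ Z: fires at position(s) 3: gebdiegvidbelo
2. o -> e, u -> i / F C0 _: fires at position(s) 14: gebdiegvidbele
surface: gebdiegvidbele


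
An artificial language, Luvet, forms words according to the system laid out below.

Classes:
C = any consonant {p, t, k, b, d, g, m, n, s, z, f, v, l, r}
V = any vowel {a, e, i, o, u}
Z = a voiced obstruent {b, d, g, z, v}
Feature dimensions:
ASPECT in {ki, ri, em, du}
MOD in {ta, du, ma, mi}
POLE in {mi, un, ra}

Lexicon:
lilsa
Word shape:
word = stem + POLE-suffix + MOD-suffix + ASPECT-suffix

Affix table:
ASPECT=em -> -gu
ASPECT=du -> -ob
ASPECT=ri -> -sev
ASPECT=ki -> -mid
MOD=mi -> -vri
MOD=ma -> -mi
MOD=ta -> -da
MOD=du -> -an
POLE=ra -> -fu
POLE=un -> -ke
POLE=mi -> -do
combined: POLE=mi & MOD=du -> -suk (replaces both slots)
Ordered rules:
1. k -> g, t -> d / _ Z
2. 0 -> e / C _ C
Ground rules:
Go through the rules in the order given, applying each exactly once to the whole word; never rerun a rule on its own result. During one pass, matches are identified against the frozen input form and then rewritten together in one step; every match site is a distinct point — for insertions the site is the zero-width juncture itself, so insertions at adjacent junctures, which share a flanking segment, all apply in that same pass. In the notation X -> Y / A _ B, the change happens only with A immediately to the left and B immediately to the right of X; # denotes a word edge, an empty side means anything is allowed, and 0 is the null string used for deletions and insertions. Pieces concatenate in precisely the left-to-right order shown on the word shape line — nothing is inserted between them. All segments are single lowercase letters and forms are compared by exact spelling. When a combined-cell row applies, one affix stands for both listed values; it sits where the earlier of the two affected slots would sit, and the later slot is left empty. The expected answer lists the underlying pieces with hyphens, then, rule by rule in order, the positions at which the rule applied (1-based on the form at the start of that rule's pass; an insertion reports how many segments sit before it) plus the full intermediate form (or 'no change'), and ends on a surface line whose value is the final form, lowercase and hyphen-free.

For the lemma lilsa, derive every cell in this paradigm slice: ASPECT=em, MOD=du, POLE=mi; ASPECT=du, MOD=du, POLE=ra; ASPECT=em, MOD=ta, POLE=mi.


cell ASPECT=em, MOD=du, POLE=mi:
underlying: lilsa-suk-gu
1. k -> g, t -> d / _ Z: fires at position(s) 8: lilsasuggu
2. 0 -> e / C _ C: inserts after position(s) 3, 8: lilesasugegu
surface: lilesasugegu

cell ASPECT=du, MOD=du, POLE=ra:
underlying: lilsa-fu-an-ob
1. k -> g, t -> d / _ Z: no change
2. 0 -> e / C _ C: inserts after position(s) 3: lilesafuanob
surface: lilesafuanob

cell ASPECT=em, MOD=ta, POLE=mi:
underlying: lilsa-do-da-gu
1. k -> g, t -> d / _ Z: no change
2. 0 -> e / C _ C: inserts after position(s) 3: lilesadodagu
surface: lilesadodagu


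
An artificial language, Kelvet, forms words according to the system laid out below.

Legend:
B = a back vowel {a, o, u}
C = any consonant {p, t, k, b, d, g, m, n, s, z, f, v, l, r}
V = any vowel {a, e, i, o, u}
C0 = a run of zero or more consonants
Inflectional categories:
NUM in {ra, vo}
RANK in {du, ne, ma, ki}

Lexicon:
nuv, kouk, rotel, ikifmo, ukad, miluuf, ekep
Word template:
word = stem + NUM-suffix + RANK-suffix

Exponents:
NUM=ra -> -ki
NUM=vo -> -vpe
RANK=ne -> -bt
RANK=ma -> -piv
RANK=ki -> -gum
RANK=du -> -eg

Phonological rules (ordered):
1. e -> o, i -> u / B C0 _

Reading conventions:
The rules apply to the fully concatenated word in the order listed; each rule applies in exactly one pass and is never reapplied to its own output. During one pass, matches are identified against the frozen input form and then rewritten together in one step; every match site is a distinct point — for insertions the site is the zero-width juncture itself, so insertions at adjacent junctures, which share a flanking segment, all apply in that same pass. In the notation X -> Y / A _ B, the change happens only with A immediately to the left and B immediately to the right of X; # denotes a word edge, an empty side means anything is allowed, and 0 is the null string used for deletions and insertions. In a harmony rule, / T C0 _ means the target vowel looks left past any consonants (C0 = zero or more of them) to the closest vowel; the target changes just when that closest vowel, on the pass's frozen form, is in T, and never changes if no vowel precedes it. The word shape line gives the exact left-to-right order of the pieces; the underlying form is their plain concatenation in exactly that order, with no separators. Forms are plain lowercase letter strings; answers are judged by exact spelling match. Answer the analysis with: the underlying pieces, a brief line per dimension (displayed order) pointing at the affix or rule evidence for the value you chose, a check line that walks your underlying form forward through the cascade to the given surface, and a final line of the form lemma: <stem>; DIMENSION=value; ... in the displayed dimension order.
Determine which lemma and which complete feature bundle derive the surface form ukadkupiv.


underlying: ukad-ki-piv
NUM=ra - signalled by the affix -ki
RANK=ma - signalled by the affix -piv
check: ukadkipiv -> ukadkupiv
lemma: ukad; NUM=ra; RANK=ma


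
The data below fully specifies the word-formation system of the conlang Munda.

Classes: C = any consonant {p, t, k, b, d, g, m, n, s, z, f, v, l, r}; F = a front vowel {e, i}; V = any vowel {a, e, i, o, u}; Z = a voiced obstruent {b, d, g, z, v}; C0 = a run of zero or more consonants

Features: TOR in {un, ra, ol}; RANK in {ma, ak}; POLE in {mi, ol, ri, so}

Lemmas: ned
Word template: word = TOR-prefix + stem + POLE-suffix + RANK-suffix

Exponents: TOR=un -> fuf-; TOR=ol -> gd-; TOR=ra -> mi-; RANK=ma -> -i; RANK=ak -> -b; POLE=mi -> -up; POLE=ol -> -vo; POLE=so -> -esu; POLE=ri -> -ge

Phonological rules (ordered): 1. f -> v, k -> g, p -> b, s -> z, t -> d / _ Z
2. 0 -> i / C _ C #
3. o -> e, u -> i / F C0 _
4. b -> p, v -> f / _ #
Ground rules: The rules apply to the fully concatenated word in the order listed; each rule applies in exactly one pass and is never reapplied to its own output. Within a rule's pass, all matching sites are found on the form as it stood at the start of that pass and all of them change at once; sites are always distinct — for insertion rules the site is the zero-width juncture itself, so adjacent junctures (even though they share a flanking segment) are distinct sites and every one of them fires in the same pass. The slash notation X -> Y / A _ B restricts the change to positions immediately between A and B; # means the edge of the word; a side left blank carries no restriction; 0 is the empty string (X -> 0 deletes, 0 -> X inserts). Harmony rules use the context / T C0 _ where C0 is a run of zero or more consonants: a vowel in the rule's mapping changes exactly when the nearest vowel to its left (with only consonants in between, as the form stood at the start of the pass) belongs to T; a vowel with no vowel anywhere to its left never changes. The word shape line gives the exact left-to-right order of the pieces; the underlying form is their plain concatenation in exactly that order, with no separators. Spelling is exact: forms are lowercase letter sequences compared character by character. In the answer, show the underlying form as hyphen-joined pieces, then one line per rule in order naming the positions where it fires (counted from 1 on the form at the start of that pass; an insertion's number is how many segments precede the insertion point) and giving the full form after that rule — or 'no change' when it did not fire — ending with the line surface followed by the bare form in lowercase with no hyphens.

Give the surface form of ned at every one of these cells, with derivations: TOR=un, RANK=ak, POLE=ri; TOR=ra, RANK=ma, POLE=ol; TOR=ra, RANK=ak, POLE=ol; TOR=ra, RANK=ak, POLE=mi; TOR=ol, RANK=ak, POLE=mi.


cell TOR=un, RANK=ak, POLE=ri:
underlying: fuf-ned-ge-b
1. f -> v, k -> g, p -> b, s -> z, t -> d / _ Z: no change
2. 0 -> i / C _ C #: no change
3. o -> e, u -> i / F C0 _: no change
4. b -> p, v -> f / _ #: fires at position(s) 9: fufnedgep
surface: fufnedgep

cell TOR=ra, RANK=ma, POLE=ol:
underlying: mi-ned-vo-i
1. f -> v, k -> g, p -> b, s -> z, t -> d / _ Z: no change
2. 0 -> i / C _ C #: no change
3. o -> e, u -> i / F C0 _: fires at position(s) 7: minedvei
4. b -> p, v -> f / _ #: no change
surface: minedvei

cell TOR=ra, RANK=ak, POLE=ol:
underlying: mi-ned-vo-b
1. f -> v, k -> g, p -> b, s -> z, t -> d / _ Z: no change
2. 0 -> i / C _ C #: no change
3. o -> e, u -> i / F C0 _: fires at position(s) 7: minedveb
4. b -> p, v -> f / _ #: fires at position(s) 8: minedvep
surface: minedvep

cell TOR=ra, RANK=ak, POLE=mi:
underlying: mi-ned-up-b
1. f -> v, k -> g, p -> b, s -> z, t -> d / _ Z: fires at position(s) 7: minedubb
2. 0 -> i / C _ C #: inserts after position(s) 7: minedubib
3. o -> e, u -> i / F C0 _: fires at position(s) 6: minedibib
4. b -> p, v -> f / _ #: fires at position(s) 9: minedibip
surface: minedibip

cell TOR=ol, RANK=ak, POLE=mi:
underlying: gd-ned-up-b
1. f -> v, k -> g, p -> b, s -> z, t -> d / _ Z: fires at position(s) 7: gdnedubb
2. 0 -> i / C _ C #: inserts after position(s) 7: gdnedubib
3. o -> e, u -> i / F C0 _: fires at position(s) 6: gdnedibib
4. b -> p, v -> f / _ #: fires at position(s) 9: gdnedibip
surface: gdnedibip


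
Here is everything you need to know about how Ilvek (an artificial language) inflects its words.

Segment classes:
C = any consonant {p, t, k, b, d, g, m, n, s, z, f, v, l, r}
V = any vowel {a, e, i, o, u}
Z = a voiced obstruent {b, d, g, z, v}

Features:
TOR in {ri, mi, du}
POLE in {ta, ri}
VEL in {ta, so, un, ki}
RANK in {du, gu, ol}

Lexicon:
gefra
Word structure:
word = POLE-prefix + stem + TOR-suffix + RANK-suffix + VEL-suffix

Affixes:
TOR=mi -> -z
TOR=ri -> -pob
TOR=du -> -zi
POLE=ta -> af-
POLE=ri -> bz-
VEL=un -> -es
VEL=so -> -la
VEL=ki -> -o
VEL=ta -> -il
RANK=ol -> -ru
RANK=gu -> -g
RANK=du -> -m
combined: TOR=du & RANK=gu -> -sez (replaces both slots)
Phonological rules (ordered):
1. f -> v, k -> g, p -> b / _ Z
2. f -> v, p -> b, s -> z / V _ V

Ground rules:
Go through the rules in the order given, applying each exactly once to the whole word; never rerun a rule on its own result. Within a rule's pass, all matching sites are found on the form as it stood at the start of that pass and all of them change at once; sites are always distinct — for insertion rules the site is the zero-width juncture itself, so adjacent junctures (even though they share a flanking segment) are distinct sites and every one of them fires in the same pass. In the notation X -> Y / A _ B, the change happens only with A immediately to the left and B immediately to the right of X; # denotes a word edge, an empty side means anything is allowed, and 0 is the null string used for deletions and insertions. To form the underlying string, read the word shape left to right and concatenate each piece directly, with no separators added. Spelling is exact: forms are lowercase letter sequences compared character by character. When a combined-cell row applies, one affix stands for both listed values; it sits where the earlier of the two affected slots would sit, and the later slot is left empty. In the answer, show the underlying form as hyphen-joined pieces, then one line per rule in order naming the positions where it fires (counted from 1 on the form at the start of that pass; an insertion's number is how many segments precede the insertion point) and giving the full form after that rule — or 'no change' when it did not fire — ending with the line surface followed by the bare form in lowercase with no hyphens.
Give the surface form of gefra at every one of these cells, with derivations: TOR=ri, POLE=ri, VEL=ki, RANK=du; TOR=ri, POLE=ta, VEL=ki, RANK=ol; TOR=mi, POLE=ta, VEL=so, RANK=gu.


cell TOR=ri, POLE=ri, VEL=ki, RANK=du:
underlying: bz-gefra-pob-m-o
1. f -> v, k -> g, p -> b / _ Z: no change
2. f -> v, p -> b, s -> z / V _ V: fires at position(s) 8: bzgefrabobmo
surface: bzgefrabobmo

cell TOR=ri, POLE=ta, VEL=ki, RANK=ol:
underlying: af-gefra-pob-ru-o
1. f -> v, k -> g, p -> b / _ Z: fires at position(s) 2: avgefrapobruo
2. f -> v, p -> b, s -> z / V _ V: fires at position(s) 8: avgefrabobruo
surface: avgefrabobruo

cell TOR=mi, POLE=ta, VEL=so, RANK=gu:
underlying: af-gefra-z-g-la
1. f -> v, k -> g, p -> b / _ Z: fires at position(s) 2: avgefrazgla
2. f -> v, p -> b, s -> z / V _ V: no change
surface: avgefrazgla


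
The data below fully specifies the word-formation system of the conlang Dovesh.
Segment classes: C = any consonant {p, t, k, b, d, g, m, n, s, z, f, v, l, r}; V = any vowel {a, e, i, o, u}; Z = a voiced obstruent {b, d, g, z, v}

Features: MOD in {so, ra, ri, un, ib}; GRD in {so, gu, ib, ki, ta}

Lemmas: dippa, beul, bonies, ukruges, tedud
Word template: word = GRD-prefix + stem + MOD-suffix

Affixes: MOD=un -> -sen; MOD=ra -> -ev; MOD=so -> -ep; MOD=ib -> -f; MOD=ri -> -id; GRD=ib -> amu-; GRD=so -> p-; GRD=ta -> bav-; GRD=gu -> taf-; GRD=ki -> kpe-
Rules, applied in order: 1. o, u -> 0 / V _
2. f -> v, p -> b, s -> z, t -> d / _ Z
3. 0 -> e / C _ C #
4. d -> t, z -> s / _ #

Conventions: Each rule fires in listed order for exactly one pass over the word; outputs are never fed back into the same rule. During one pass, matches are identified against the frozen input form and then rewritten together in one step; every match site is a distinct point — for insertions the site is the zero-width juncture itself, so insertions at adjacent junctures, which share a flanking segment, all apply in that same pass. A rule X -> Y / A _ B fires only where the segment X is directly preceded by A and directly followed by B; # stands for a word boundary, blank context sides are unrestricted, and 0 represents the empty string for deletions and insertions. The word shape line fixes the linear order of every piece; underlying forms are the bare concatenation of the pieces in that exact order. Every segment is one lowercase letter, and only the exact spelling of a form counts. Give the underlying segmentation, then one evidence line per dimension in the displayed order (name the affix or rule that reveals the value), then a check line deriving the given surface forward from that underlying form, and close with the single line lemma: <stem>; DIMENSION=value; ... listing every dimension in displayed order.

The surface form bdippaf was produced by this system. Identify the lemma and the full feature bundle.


underlying: p-dippa-f
MOD=ib - signalled by the affix -f
GRD=so - signalled by the affix p-
check: pdippaf -> pdippaf -> bdippaf -> bdippaf -> bdippaf
lemma: dippa; MOD=ib; GRD=so
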